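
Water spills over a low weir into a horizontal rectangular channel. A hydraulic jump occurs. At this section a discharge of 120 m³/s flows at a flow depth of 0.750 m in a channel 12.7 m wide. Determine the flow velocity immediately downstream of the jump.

q = Q/b = 120/12.7 = 9.45 m²/s; V₁ = q/y₁ = 12.6 m/s. Fr₁ = V₁/√(g·y₁) = 4.64.
Sequent-depth ratio: y₂/y₁ = ½[√(1 + 8Fr₁²) − 1] = ½[√173.6 − 1] = 6.09.
y₂ = 6.09 × 0.750 = 4.57 m.
V₂ = q/y₂ = 9.45/4.57 = 2.07 m/s.

V₂ = 2.07 m/s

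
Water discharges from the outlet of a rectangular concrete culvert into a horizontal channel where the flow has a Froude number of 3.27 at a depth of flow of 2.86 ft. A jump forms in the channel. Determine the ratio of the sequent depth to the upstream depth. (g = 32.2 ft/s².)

Fr₁ = 3.27 (given).
By Bélanger, y₂/y₁ = ½[√(1 + 8Fr₁²) − 1] = ½[√86.54 − 1] = 4.15.

y₂/y₁ = 4.15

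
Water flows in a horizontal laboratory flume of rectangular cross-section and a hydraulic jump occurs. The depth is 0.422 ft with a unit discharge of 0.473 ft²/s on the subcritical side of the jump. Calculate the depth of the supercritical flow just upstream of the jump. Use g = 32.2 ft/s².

y₁ = 0.0673 ft

V₂ = q/y₂ = 0.473/0.422 = 1.12 ft/s; Fr₂ = V₂/√(g·y₂) = 0.304.
Applying the sequent-depth relation in reverse, y₁/y₂ = ½[√(1 + 8Fr₂²) − 1] = ½[√1.740 − 1] = 0.159.
y₁ = 0.159 × 0.422 = 0.0673 ft.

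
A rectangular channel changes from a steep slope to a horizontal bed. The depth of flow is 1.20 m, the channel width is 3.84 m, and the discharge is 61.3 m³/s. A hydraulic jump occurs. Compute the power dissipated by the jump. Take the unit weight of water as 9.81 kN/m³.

q = Q/b = 61.3/3.84 = 16.0 m²/s; V₁ = q/y₁ = 13.3 m/s. Fr₁ = V₁/√(g·y₁) = 3.88.
Sequent-depth ratio: y₂/y₁ = ½[√(1 + 8Fr₁²) − 1] = ½[√121.3 − 1] = 5.01.
y₂ = 5.01 × 1.20 = 6.01 m.
V₂ = q/y₂ = 16.0/6.01 = 2.66 m/s. E₁ = y₁ + V₁²/2g = 10.2 m; E₂ = y₂ + V₂²/2g = 6.37 m. ΔE = E₁ − E₂ = 3.85 m.
P = γ·Q·ΔE = 9.81 × 61.3 × 3.85 = 2317 kW.

P = 2317 kW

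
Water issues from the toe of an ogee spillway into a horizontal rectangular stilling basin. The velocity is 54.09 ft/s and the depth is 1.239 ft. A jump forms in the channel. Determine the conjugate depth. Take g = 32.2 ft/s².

Fr₁ = V₁/√(g·y₁) = 54.09/√(32.2×1.239) = 8.564.
By Bélanger, y₂/y₁ = ½[√(1 + 8Fr₁²) − 1] = ½[√587.67 − 1] = 11.62.
y₂ = 11.62 × 1.239 = 14.40 ft.

y₂ = 14.40 ft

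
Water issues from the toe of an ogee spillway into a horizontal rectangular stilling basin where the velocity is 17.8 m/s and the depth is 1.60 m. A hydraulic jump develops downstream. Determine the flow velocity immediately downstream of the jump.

V₂ = 3.03 m/s

Fr₁ = V₁/√(g·y₁) = 17.8/√(9.81×1.60) = 4.49.
Sequent-depth ratio: y₂/y₁ = ½[√(1 + 8Fr₁²) − 1] = ½[√162.5 − 1] = 5.87.
y₂ = 5.87 × 1.60 = 9.40 m.
q = V₁·y₁ = 17.8 × 1.60 = 28.5 m²/s.
V₂ = q/y₂ = 28.5/9.40 = 3.03 m/s.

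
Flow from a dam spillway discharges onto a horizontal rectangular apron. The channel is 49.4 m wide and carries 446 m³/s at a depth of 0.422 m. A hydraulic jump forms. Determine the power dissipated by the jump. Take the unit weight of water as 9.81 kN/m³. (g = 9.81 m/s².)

P = 76874 kW

q = Q/b = 446/49.4 = 9.03 m²/s; V₁ = q/y₁ = 21.4 m/s. Fr₁ = V₁/√(g·y₁) = 10.5.
Bélanger equation: y₂/y₁ = ½[√(1 + 8Fr₁²) − 1] = ½[√885.5 − 1] = 14.4.
y₂ = 14.4 × 0.422 = 6.07 m.
V₂ = q/y₂ = 9.03/6.07 = 1.49 m/s. E₁ = y₁ + V₁²/2g = 23.8 m; E₂ = y₂ + V₂²/2g = 6.18 m. ΔE = E₁ − E₂ = 17.6 m.
P = γ·Q·ΔE = 9.81 × 446 × 17.6 = 76874 kW.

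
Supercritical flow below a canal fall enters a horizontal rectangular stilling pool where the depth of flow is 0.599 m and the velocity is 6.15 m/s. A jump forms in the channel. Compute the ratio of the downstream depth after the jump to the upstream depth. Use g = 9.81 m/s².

y₂/y₁ = 3.12

Fr₁ = V₁/√(g·y₁) = 6.15/√(9.81×0.599) = 2.54.
By Bélanger, y₂/y₁ = ½[√(1 + 8Fr₁²) − 1] = ½[√52.49 − 1] = 3.12.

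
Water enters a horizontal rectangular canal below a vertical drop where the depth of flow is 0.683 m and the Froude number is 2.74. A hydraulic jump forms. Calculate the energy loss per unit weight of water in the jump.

ΔE = 0.699 m

Fr₁ = 2.74 (given).
Conjugate-depth relation: y₂/y₁ = ½[√(1 + 8Fr₁²) − 1] = ½[√61.06 − 1] = 3.41.
y₂ = 3.41 × 0.683 = 2.33 m.
V₁ = Fr₁·√(g·y₁) = 2.74×√(9.81×0.683) = 7.09 m/s; q = V₁·y₁ = 4.84 m²/s. V₂ = q/y₂ = 4.84/2.33 = 2.08 m/s. E₁ = y₁ + V₁²/2g = 3.25 m; E₂ = y₂ + V₂²/2g = 2.55 m. ΔE = E₁ − E₂ = 0.699 m.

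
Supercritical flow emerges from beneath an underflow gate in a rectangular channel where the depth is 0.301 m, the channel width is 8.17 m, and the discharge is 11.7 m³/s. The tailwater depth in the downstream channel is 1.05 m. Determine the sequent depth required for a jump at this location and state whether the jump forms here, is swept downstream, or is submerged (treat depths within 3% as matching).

y₂ = 1.04 m; the jump forms here

q = Q/b = 11.7/8.17 = 1.43 m²/s; V₁ = q/y₁ = 4.76 m/s. Fr₁ = V₁/√(g·y₁) = 2.77.
Bélanger equation: y₂/y₁ = ½[√(1 + 8Fr₁²) − 1] = ½[√62.33 − 1] = 3.45.
y₂ = 3.45 × 0.301 = 1.04 m.
Tailwater y_tw = 1.05 m: y_tw ≈ y₂, so the jump forms here.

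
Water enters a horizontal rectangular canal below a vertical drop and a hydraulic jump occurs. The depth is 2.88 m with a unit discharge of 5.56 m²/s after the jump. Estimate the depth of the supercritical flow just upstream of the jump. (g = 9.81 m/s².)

V₂ = q/y₂ = 5.56/2.88 = 1.93 m/s; Fr₂ = V₂/√(g·y₂) = 0.363.
The Bélanger relation is symmetric: y₁/y₂ = ½[√(1 + 8Fr₂²) − 1] = ½[√2.055 − 1] = 0.217.
y₁ = 0.217 × 2.88 = 0.624 m.

y₁ = 0.624 m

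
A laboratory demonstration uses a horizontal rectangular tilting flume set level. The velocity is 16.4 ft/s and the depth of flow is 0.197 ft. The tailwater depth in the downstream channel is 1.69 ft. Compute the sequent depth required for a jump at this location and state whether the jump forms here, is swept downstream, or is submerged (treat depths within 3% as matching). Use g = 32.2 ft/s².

y₂ = 1.72 ft; the jump forms here

Fr₁ = V₁/√(g·y₁) = 16.4/√(32.2×0.197) = 6.51.
Sequent-depth ratio: y₂/y₁ = ½[√(1 + 8Fr₁²) − 1] = ½[√340.2 − 1] = 8.72.
y₂ = 8.72 × 0.197 = 1.72 ft.
Tailwater y_tw = 1.69 ft: y_tw ≈ y₂, so the jump forms here.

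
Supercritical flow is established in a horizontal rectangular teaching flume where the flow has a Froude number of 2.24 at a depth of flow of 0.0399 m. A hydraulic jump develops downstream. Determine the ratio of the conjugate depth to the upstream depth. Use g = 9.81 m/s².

Fr₁ = 2.24 (given).
Conjugate-depth relation: y₂/y₁ = ½[√(1 + 8Fr₁²) − 1] = ½[√41.14 − 1] = 2.71.

y₂/y₁ = 2.71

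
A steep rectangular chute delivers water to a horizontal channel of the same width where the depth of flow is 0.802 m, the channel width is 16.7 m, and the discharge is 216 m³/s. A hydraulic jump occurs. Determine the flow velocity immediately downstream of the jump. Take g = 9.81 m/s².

q = Q/b = 216/16.7 = 12.9 m²/s; V₁ = q/y₁ = 16.1 m/s. Fr₁ = V₁/√(g·y₁) = 5.75.
Sequent-depth ratio: y₂/y₁ = ½[√(1 + 8Fr₁²) − 1] = ½[√265.5 − 1] = 7.65.
y₂ = 7.65 × 0.802 = 6.13 m.
V₂ = q/y₂ = 12.9/6.13 = 2.11 m/s.

V₂ = 2.11 m/s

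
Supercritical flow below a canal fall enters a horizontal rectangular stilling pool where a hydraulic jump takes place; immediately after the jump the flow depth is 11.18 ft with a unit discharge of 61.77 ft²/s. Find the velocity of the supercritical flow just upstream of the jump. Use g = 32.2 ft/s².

V₂ = q/y₂ = 61.77/11.18 = 5.525 ft/s; Fr₂ = V₂/√(g·y₂) = 0.2912.
From the momentum equation (using Fr₂), y₁/y₂ = ½[√(1 + 8Fr₂²) − 1] = ½[√1.6784 − 1] = 0.1478.
y₁ = 0.1478 × 11.18 = 1.652 ft.
V₁ = q/y₁ = 61.77/1.652 = 37.39 ft/s.

V₁ = 37.39 ft/s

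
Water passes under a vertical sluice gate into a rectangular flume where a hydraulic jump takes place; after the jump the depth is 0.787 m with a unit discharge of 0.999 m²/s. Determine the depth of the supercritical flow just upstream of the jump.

V₂ = q/y₂ = 0.999/0.787 = 1.27 m/s; Fr₂ = V₂/√(g·y₂) = 0.457.
The Bélanger relation is symmetric: y₁/y₂ = ½[√(1 + 8Fr₂²) − 1] = ½[√2.670 − 1] = 0.317.
y₁ = 0.317 × 0.787 = 0.249 m.

y₁ = 0.249 m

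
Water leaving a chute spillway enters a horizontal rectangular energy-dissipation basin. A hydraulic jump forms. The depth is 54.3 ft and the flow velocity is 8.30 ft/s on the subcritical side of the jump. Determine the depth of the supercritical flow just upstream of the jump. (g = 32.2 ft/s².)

y₁ = 3.99 ft

Fr₂ = V₂/√(g·y₂) = 8.30/√(32.2×54.3) = 0.198.
Since the conjugate-depth ratio holds either way, y₁/y₂ = ½[√(1 + 8Fr₂²) − 1] = ½[√1.315 − 1] = 0.0734.
y₁ = 0.0734 × 54.3 = 3.99 ft.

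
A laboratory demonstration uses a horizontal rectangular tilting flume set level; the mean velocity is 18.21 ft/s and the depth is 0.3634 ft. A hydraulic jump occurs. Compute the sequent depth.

y₂ = 2.560 ft

Fr₁ = V₁/√(g·y₁) = 18.21/√(32.2×0.3634) = 5.323.
Conjugate-depth relation: y₂/y₁ = ½[√(1 + 8Fr₁²) − 1] = ½[√227.71 − 1] = 7.045.
y₂ = 7.045 × 0.3634 = 2.560 ft.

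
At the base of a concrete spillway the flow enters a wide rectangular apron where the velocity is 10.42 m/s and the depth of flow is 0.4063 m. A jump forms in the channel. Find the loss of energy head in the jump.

ΔE = 3.021 m

Fr₁ = V₁/√(g·y₁) = 10.42/√(9.81×0.4063) = 5.219.
From the momentum equation for a rectangular channel, y₂/y₁ = ½[√(1 + 8Fr₁²) − 1] = ½[√218.93 − 1] = 6.898.
y₂ = 6.898 × 0.4063 = 2.803 m.
Head loss: ΔE = (y₂ − y₁)³/(4y₁y₂) = (2.803 − 0.4063)³/(4×0.4063×2.803) = 13.76/4.555 = 3.021 m.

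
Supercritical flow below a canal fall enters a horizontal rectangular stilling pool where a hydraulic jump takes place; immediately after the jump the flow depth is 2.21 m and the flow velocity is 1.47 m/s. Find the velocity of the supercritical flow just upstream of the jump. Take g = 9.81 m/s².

V₁ = 8.63 m/s

Fr₂ = V₂/√(g·y₂) = 1.47/√(9.81×2.21) = 0.316.
The Bélanger relation is symmetric: y₁/y₂ = ½[√(1 + 8Fr₂²) − 1] = ½[√1.797 − 1] = 0.170.
y₁ = 0.170 × 2.21 = 0.376 m.
V₁ = q/y₁ = 3.25/0.376 = 8.63 m/s.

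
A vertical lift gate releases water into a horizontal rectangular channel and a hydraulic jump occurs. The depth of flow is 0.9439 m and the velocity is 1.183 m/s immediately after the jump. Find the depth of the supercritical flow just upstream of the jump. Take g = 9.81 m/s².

Fr₂ = V₂/√(g·y₂) = 1.183/√(9.81×0.9439) = 0.3888.
From the momentum equation (using Fr₂), y₁/y₂ = ½[√(1 + 8Fr₂²) − 1] = ½[√2.2091 − 1] = 0.2432.
y₁ = 0.2432 × 0.9439 = 0.2295 m.

y₁ = 0.2295 m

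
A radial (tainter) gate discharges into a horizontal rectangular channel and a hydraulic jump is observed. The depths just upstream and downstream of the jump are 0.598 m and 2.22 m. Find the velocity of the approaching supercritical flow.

For a rectangular channel the momentum equation gives q² = ½·g·y₁·y₂·(y₁ + y₂) = ½×9.81×0.598×2.22×2.82 = 18.3.
q = √18.3 = 4.28 m²/s.
V₁ = q/y₁ = 4.28/0.598 = 7.16 m/s.

V₁ = 7.16 m/s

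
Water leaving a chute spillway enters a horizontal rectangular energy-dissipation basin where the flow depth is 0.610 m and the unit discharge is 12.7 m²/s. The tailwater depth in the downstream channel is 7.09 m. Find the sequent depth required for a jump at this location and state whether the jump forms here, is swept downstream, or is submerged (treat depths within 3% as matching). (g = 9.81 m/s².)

y₂ = 7.04 m; the jump forms here

V₁ = q/y₁ = 12.7/0.610 = 20.8 m/s. Fr₁ = V₁/√(g·y₁) = 20.8/√(9.81×0.610) = 8.51.
Sequent-depth ratio: y₂/y₁ = ½[√(1 + 8Fr₁²) − 1] = ½[√580.5 − 1] = 11.5.
y₂ = 11.5 × 0.610 = 7.04 m.
Tailwater y_tw = 7.09 m: y_tw ≈ y₂, so the jump forms here.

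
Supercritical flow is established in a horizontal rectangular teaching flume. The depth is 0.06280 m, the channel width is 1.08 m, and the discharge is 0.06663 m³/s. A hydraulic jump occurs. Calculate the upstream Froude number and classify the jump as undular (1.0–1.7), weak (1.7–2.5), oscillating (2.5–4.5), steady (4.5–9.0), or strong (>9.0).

q = Q/b = 0.06663/1.08 = 0.06169 m²/s; V₁ = q/y₁ = 0.9824 m/s. Fr₁ = V₁/√(g·y₁) = 1.252.
Fr₁ = 1.252 lies in the undular range.

Fr₁ = 1.252; undular jump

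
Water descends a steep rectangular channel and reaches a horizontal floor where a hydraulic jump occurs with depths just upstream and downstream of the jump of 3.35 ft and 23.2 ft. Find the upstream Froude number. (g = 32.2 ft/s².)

Fr₁ = 5.24

For a rectangular channel the momentum equation gives q² = ½·g·y₁·y₂·(y₁ + y₂) = ½×32.2×3.35×23.2×26.6 = 33222.
q = √33222 = 182 ft²/s.
V₁ = q/y₁ = 54.4 ft/s; Fr₁ = V₁/√(g·y₁) = 5.24.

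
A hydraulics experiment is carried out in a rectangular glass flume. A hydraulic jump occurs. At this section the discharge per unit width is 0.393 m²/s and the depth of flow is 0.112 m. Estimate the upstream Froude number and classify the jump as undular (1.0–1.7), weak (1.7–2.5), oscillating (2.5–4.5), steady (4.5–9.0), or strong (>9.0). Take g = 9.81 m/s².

V₁ = q/y₁ = 0.393/0.112 = 3.51 m/s. Fr₁ = V₁/√(g·y₁) = 3.51/√(9.81×0.112) = 3.35.
Fr₁ = 3.35 lies in the oscillating range.

Fr₁ = 3.35; oscillating jump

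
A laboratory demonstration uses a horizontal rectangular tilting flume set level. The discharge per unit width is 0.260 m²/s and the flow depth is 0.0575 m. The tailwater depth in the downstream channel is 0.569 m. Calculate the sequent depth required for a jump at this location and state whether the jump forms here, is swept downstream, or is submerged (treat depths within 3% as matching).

y₂ = 0.462 m; the jump is submerged

V₁ = q/y₁ = 0.260/0.0575 = 4.52 m/s. Fr₁ = V₁/√(g·y₁) = 4.52/√(9.81×0.0575) = 6.02.
Bélanger equation: y₂/y₁ = ½[√(1 + 8Fr₁²) − 1] = ½[√291.0 − 1] = 8.03.
y₂ = 8.03 × 0.0575 = 0.462 m.
Tailwater y_tw = 0.569 m: y_tw > y₂, so the jump is submerged.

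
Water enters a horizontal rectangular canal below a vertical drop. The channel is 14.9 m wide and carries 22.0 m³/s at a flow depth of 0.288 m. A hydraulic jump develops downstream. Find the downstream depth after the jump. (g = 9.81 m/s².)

q = Q/b = 22.0/14.9 = 1.48 m²/s; V₁ = q/y₁ = 5.13 m/s. Fr₁ = V₁/√(g·y₁) = 3.05.
Bélanger equation: y₂/y₁ = ½[√(1 + 8Fr₁²) − 1] = ½[√75.42 − 1] = 3.84.
y₂ = 3.84 × 0.288 = 1.11 m.

y₂ = 1.11 m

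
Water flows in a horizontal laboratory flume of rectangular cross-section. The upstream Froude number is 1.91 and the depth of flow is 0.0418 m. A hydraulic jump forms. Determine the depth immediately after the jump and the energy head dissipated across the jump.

y₂ = 0.0939 m; ΔE = 0.00902 m

Fr₁ = 1.91 (given).
From the momentum equation for a rectangular channel, y₂/y₁ = ½[√(1 + 8Fr₁²) − 1] = ½[√30.18 − 1] = 2.25.
y₂ = 2.25 × 0.0418 = 0.0939 m.
Head loss: ΔE = (y₂ − y₁)³/(4y₁y₂) = (0.0939 − 0.0418)³/(4×0.0418×0.0939) = 0.000142/0.0157 = 0.00902 m.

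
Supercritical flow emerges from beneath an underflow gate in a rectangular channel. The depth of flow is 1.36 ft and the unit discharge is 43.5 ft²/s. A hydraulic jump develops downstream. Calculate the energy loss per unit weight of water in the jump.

ΔE = 8.21 ft

V₁ = q/y₁ = 43.5/1.36 = 32.0 ft/s. Fr₁ = V₁/√(g·y₁) = 32.0/√(32.2×1.36) = 4.83.
Bélanger equation: y₂/y₁ = ½[√(1 + 8Fr₁²) − 1] = ½[√187.9 − 1] = 6.35.
y₂ = 6.35 × 1.36 = 8.64 ft.
V₂ = q/y₂ = 43.5/8.64 = 5.03 ft/s. E₁ = y₁ + V₁²/2g = 17.2 ft; E₂ = y₂ + V₂²/2g = 9.03 ft. ΔE = E₁ − E₂ = 8.21 ft.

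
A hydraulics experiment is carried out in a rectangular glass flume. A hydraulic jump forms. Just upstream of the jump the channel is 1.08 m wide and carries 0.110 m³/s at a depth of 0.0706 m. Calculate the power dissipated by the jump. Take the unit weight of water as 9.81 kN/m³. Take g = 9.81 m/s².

q = Q/b = 0.110/1.08 = 0.102 m²/s; V₁ = q/y₁ = 1.44 m/s. Fr₁ = V₁/√(g·y₁) = 1.73.
From the momentum equation for a rectangular channel, y₂/y₁ = ½[√(1 + 8Fr₁²) − 1] = ½[√25.04 − 1] = 2.00.
y₂ = 2.00 × 0.0706 = 0.141 m.
V₂ = q/y₂ = 0.102/0.141 = 0.721 m/s. E₁ = y₁ + V₁²/2g = 0.177 m; E₂ = y₂ + V₂²/2g = 0.168 m. ΔE = E₁ − E₂ = 0.00887 m.
P = γ·Q·ΔE = 9.81 × 0.110 × 0.00887 = 0.00957 kW.

P = 0.00957 kW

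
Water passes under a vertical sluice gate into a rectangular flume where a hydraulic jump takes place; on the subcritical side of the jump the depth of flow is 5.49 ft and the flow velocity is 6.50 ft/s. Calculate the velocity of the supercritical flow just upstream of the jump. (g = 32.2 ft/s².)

Fr₂ = V₂/√(g·y₂) = 6.50/√(32.2×5.49) = 0.489.
From the momentum equation (using Fr₂), y₁/y₂ = ½[√(1 + 8Fr₂²) − 1] = ½[√2.912 − 1] = 0.353.
y₁ = 0.353 × 5.49 = 1.94 ft.
V₁ = q/y₁ = 35.7/1.94 = 18.4 ft/s.

V₁ = 18.4 ft/s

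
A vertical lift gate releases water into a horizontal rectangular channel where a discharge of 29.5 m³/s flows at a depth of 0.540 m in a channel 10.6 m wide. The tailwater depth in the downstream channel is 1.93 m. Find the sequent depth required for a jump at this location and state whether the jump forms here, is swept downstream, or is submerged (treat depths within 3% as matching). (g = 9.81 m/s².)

y₂ = 1.46 m; the jump is submerged

q = Q/b = 29.5/10.6 = 2.78 m²/s; V₁ = q/y₁ = 5.15 m/s. Fr₁ = V₁/√(g·y₁) = 2.24.
Conjugate-depth relation: y₂/y₁ = ½[√(1 + 8Fr₁²) − 1] = ½[√41.11 − 1] = 2.71.
y₂ = 2.71 × 0.540 = 1.46 m.
Tailwater y_tw = 1.93 m: y_tw > y₂, so the jump is submerged.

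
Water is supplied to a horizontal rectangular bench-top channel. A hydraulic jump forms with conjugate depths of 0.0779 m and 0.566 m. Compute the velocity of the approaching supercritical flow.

V₁ = 4.79 m/s

For a rectangular channel the momentum equation gives q² = ½·g·y₁·y₂·(y₁ + y₂) = ½×9.81×0.0779×0.566×0.644 = 0.139.
q = √0.139 = 0.373 m²/s.
V₁ = q/y₁ = 0.373/0.0779 = 4.79 m/s.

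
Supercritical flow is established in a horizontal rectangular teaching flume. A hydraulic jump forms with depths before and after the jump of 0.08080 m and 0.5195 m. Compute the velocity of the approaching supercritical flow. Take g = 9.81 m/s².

For a rectangular channel the momentum equation gives q² = ½·g·y₁·y₂·(y₁ + y₂) = ½×9.81×0.08080×0.5195×0.6003 = 0.1236.
q = √0.1236 = 0.3516 m²/s.
V₁ = q/y₁ = 0.3516/0.08080 = 4.351 m/s.

V₁ = 4.351 m/s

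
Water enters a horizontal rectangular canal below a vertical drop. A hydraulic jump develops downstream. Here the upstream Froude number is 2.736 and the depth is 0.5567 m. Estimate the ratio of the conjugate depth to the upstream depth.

y₂/y₁ = 3.401

Fr₁ = 2.736 (given).
Bélanger equation: y₂/y₁ = ½[√(1 + 8Fr₁²) − 1] = ½[√60.886 − 1] = 3.401.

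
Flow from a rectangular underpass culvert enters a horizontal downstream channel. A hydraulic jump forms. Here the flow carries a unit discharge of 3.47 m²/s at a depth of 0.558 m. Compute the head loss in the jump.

ΔE = 0.510 m

V₁ = q/y₁ = 3.47/0.558 = 6.22 m/s. Fr₁ = V₁/√(g·y₁) = 6.22/√(9.81×0.558) = 2.66.
From the momentum equation for a rectangular channel, y₂/y₁ = ½[√(1 + 8Fr₁²) − 1] = ½[√57.52 − 1] = 3.29.
y₂ = 3.29 × 0.558 = 1.84 m.
Head loss: ΔE = (y₂ − y₁)³/(4y₁y₂) = (1.84 − 0.558)³/(4×0.558×1.84) = 2.09/4.10 = 0.510 m.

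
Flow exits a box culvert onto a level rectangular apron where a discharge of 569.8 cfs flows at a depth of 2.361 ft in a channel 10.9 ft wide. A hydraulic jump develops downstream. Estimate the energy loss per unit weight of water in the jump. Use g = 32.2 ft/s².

q = Q/b = 569.8/10.9 = 52.28 ft²/s; V₁ = q/y₁ = 22.14 ft/s. Fr₁ = V₁/√(g·y₁) = 2.539.
By Bélanger, y₂/y₁ = ½[√(1 + 8Fr₁²) − 1] = ½[√52.587 − 1] = 3.126.
y₂ = 3.126 × 2.361 = 7.380 ft.
V₂ = q/y₂ = 52.28/7.380 = 7.083 ft/s. E₁ = y₁ + V₁²/2g = 9.973 ft; E₂ = y₂ + V₂²/2g = 8.159 ft. ΔE = E₁ − E₂ = 1.814 ft.

ΔE = 1.814 ft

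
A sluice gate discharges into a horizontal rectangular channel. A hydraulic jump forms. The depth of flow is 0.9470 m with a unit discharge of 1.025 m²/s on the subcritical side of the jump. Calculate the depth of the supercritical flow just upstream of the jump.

V₂ = q/y₂ = 1.025/0.9470 = 1.082 m/s; Fr₂ = V₂/√(g·y₂) = 0.3551.
Since the conjugate-depth ratio holds either way, y₁/y₂ = ½[√(1 + 8Fr₂²) − 1] = ½[√2.0088 − 1] = 0.2087.
y₁ = 0.2087 × 0.9470 = 0.1976 m.

y₁ = 0.1976 m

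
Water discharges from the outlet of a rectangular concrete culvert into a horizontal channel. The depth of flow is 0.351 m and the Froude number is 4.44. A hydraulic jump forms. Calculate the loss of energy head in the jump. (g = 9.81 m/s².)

ΔE = 1.67 m

Fr₁ = 4.44 (given).
Sequent-depth ratio: y₂/y₁ = ½[√(1 + 8Fr₁²) − 1] = ½[√158.7 − 1] = 5.80.
y₂ = 5.80 × 0.351 = 2.04 m.
V₁ = Fr₁·√(g·y₁) = 4.44×√(9.81×0.351) = 8.24 m/s; q = V₁·y₁ = 2.89 m²/s. V₂ = q/y₂ = 2.89/2.04 = 1.42 m/s. E₁ = y₁ + V₁²/2g = 3.81 m; E₂ = y₂ + V₂²/2g = 2.14 m. ΔE = E₁ − E₂ = 1.67 m.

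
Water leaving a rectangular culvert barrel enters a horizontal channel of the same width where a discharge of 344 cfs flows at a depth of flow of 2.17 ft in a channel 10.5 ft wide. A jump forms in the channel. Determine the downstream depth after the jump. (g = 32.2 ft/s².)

q = Q/b = 344/10.5 = 32.8 ft²/s; V₁ = q/y₁ = 15.1 ft/s. Fr₁ = V₁/√(g·y₁) = 1.81.
From the momentum equation for a rectangular channel, y₂/y₁ = ½[√(1 + 8Fr₁²) − 1] = ½[√27.10 − 1] = 2.10.
y₂ = 2.10 × 2.17 = 4.56 ft.

y₂ = 4.56 ft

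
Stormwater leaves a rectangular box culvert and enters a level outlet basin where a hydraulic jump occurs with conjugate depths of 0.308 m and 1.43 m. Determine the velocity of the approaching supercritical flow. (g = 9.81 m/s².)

V₁ = 6.29 m/s

For a rectangular channel the momentum equation gives q² = ½·g·y₁·y₂·(y₁ + y₂) = ½×9.81×0.308×1.43×1.74 = 3.75.
q = √3.75 = 1.94 m²/s.
V₁ = q/y₁ = 1.94/0.308 = 6.29 m/s.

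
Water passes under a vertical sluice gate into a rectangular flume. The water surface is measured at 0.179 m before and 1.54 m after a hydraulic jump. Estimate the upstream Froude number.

For a rectangular channel the momentum equation gives q² = ½·g·y₁·y₂·(y₁ + y₂) = ½×9.81×0.179×1.54×1.72 = 2.32.
q = √2.32 = 1.52 m²/s.
V₁ = q/y₁ = 8.52 m/s; Fr₁ = V₁/√(g·y₁) = 6.43.

Fr₁ = 6.43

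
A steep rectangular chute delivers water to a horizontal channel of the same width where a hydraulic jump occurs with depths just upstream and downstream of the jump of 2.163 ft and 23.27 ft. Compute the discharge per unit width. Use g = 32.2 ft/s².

For a rectangular channel the momentum equation gives q² = ½·g·y₁·y₂·(y₁ + y₂) = ½×32.2×2.163×23.27×25.43 = 20610.
q = √20610 = 143.6 ft²/s.

q = 143.6 ft²/s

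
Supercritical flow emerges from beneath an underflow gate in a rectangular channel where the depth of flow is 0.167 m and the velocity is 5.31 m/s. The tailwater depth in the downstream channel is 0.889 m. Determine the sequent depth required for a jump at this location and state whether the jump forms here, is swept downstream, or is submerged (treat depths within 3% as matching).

Fr₁ = V₁/√(g·y₁) = 5.31/√(9.81×0.167) = 4.15.
Conjugate-depth relation: y₂/y₁ = ½[√(1 + 8Fr₁²) − 1] = ½[√138.7 − 1] = 5.39.
y₂ = 5.39 × 0.167 = 0.900 m.
Tailwater y_tw = 0.889 m: y_tw ≈ y₂, so the jump forms here.

y₂ = 0.900 m; the jump forms here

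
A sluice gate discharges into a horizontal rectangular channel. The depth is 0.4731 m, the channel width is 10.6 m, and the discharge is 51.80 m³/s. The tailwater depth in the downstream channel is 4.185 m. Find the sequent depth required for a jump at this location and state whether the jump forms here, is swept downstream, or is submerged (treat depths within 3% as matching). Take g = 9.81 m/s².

y₂ = 2.980 m; the jump is submerged

q = Q/b = 51.80/10.6 = 4.887 m²/s; V₁ = q/y₁ = 10.33 m/s. Fr₁ = V₁/√(g·y₁) = 4.795.
Bélanger equation: y₂/y₁ = ½[√(1 + 8Fr₁²) − 1] = ½[√184.91 − 1] = 6.299.
y₂ = 6.299 × 0.4731 = 2.980 m.
Tailwater y_tw = 4.185 m: y_tw > y₂, so the jump is submerged.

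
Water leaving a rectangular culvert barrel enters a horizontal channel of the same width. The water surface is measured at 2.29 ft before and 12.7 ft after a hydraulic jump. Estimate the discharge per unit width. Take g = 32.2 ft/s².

q = 83.8 ft²/s

For a rectangular channel the momentum equation gives q² = ½·g·y₁·y₂·(y₁ + y₂) = ½×32.2×2.29×12.7×15.0 = 7019.
q = √7019 = 83.8 ft²/s.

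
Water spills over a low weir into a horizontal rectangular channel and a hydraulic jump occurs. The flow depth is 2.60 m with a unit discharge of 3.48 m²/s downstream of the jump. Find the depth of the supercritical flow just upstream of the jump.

V₂ = q/y₂ = 3.48/2.60 = 1.34 m/s; Fr₂ = V₂/√(g·y₂) = 0.265.
Since the conjugate-depth ratio holds either way, y₁/y₂ = ½[√(1 + 8Fr₂²) − 1] = ½[√1.562 − 1] = 0.125.
y₁ = 0.125 × 2.60 = 0.325 m.

y₁ = 0.325 m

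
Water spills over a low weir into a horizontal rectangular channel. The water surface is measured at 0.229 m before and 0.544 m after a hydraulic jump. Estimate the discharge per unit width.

For a rectangular channel the momentum equation gives q² = ½·g·y₁·y₂·(y₁ + y₂) = ½×9.81×0.229×0.544×0.773 = 0.472.
q = √0.472 = 0.687 m²/s.

q = 0.687 m²/s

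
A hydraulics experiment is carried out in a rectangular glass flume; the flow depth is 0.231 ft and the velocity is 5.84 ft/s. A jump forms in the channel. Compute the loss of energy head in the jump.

Fr₁ = V₁/√(g·y₁) = 5.84/√(32.2×0.231) = 2.14.
Bélanger equation: y₂/y₁ = ½[√(1 + 8Fr₁²) − 1] = ½[√37.68 − 1] = 2.57.
y₂ = 2.57 × 0.231 = 0.594 ft.
q = V₁·y₁ = 5.84 × 0.231 = 1.35 ft²/s. V₂ = q/y₂ = 1.35/0.594 = 2.27 ft/s. E₁ = y₁ + V₁²/2g = 0.761 ft; E₂ = y₂ + V₂²/2g = 0.674 ft. ΔE = E₁ − E₂ = 0.0869 ft.

ΔE = 0.0869 ft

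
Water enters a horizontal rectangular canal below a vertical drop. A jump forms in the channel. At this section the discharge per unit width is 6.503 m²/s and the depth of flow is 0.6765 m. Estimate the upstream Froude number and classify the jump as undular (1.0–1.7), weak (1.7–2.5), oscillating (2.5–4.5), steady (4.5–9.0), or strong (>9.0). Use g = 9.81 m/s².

Fr₁ = 3.731; oscillating jump

V₁ = q/y₁ = 6.503/0.6765 = 9.613 m/s. Fr₁ = V₁/√(g·y₁) = 9.613/√(9.81×0.6765) = 3.731.
Fr₁ = 3.731 lies in the oscillating range.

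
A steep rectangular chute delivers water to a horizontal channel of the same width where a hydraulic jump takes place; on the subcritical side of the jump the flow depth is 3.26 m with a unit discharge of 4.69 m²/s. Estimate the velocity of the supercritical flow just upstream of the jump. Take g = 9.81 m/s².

V₁ = 12.4 m/s

V₂ = q/y₂ = 4.69/3.26 = 1.44 m/s; Fr₂ = V₂/√(g·y₂) = 0.254.
From the momentum equation (using Fr₂), y₁/y₂ = ½[√(1 + 8Fr₂²) − 1] = ½[√1.518 − 1] = 0.116.
y₁ = 0.116 × 3.26 = 0.378 m.
V₁ = q/y₁ = 4.69/0.378 = 12.4 m/s.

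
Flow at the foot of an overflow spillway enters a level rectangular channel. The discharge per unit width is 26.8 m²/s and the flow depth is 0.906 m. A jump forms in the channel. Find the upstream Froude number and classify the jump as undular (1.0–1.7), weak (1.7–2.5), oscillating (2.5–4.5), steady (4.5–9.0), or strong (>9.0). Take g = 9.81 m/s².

Fr₁ = 9.92; strong jump

V₁ = q/y₁ = 26.8/0.906 = 29.6 m/s. Fr₁ = V₁/√(g·y₁) = 29.6/√(9.81×0.906) = 9.92.
Fr₁ = 9.92 lies in the strong range.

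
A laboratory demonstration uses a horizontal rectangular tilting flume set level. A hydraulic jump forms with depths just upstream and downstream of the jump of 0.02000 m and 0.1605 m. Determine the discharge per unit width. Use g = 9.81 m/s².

For a rectangular channel the momentum equation gives q² = ½·g·y₁·y₂·(y₁ + y₂) = ½×9.81×0.02000×0.1605×0.1805 = 0.002842.
q = √0.002842 = 0.05331 m²/s.

q = 0.05331 m²/s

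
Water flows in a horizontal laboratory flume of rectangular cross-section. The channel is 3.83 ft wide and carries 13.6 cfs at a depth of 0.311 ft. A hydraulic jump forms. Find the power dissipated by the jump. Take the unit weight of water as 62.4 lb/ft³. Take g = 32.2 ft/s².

P = 1.24 hp

q = Q/b = 13.6/3.83 = 3.55 ft²/s; V₁ = q/y₁ = 11.4 ft/s. Fr₁ = V₁/√(g·y₁) = 3.61.
Conjugate-depth relation: y₂/y₁ = ½[√(1 + 8Fr₁²) − 1] = ½[√105.1 − 1] = 4.63.
y₂ = 4.63 × 0.311 = 1.44 ft.
V₂ = q/y₂ = 3.55/1.44 = 2.47 ft/s. E₁ = y₁ + V₁²/2g = 2.34 ft; E₂ = y₂ + V₂²/2g = 1.53 ft. ΔE = E₁ − E₂ = 0.802 ft.
P = γ·Q·ΔE/550 = 62.4 × 13.6 × 0.802 / 550 = 1.24 hp.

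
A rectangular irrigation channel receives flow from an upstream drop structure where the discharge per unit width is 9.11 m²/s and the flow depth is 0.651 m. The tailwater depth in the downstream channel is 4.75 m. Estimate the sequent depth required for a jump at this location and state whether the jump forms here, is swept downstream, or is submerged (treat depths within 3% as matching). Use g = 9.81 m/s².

y₂ = 4.78 m; the jump forms here

V₁ = q/y₁ = 9.11/0.651 = 14.0 m/s. Fr₁ = V₁/√(g·y₁) = 14.0/√(9.81×0.651) = 5.54.
Sequent-depth ratio: y₂/y₁ = ½[√(1 + 8Fr₁²) − 1] = ½[√246.3 − 1] = 7.35.
y₂ = 7.35 × 0.651 = 4.78 m.
Tailwater y_tw = 4.75 m: y_tw ≈ y₂, so the jump forms here.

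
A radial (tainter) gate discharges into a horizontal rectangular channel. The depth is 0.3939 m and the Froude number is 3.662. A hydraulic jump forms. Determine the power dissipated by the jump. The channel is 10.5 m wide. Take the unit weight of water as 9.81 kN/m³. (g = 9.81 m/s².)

Fr₁ = 3.662 (given).
By Bélanger, y₂/y₁ = ½[√(1 + 8Fr₁²) − 1] = ½[√108.28 − 1] = 4.703.
y₂ = 4.703 × 0.3939 = 1.852 m.
V₁ = Fr₁·√(g·y₁) = 3.662×√(9.81×0.3939) = 7.199 m/s; q = V₁·y₁ = 2.836 m²/s. V₂ = q/y₂ = 2.836/1.852 = 1.531 m/s. E₁ = y₁ + V₁²/2g = 3.035 m; E₂ = y₂ + V₂²/2g = 1.972 m. ΔE = E₁ − E₂ = 1.063 m.
Q = q·b = 2.836 × 10.5 = 29.77 m³/s. P = γ·Q·ΔE = 9.81 × 29.77 × 1.063 = 310.5 kW.

P = 310.5 kW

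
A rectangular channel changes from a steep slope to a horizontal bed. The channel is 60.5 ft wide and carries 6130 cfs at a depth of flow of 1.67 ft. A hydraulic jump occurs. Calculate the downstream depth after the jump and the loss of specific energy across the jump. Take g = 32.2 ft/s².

y₂ = 18.7 ft; ΔE = 39.7 ft

q = Q/b = 6130/60.5 = 101 ft²/s; V₁ = q/y₁ = 60.7 ft/s. Fr₁ = V₁/√(g·y₁) = 8.27.
By Bélanger, y₂/y₁ = ½[√(1 + 8Fr₁²) − 1] = ½[√548.6 − 1] = 11.2.
y₂ = 11.2 × 1.67 = 18.7 ft.
Head loss: ΔE = (y₂ − y₁)³/(4y₁y₂) = (18.7 − 1.67)³/(4×1.67×18.7) = 4959/125 = 39.7 ft.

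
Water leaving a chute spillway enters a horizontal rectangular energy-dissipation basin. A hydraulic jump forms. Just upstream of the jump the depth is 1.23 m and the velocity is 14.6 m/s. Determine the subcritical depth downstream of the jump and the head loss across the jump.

y₂ = 6.72 m; ΔE = 5.01 m

Fr₁ = V₁/√(g·y₁) = 14.6/√(9.81×1.23) = 4.20.
Sequent-depth ratio: y₂/y₁ = ½[√(1 + 8Fr₁²) − 1] = ½[√142.3 − 1] = 5.47.
y₂ = 5.47 × 1.23 = 6.72 m.
Head loss: ΔE = (y₂ − y₁)³/(4y₁y₂) = (6.72 − 1.23)³/(4×1.23×6.72) = 166/33.1 = 5.01 m.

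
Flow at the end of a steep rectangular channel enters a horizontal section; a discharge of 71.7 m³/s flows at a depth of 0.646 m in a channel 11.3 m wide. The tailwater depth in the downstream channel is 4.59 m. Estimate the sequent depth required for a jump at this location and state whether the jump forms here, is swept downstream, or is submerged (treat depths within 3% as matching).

y₂ = 3.26 m; the jump is submerged

q = Q/b = 71.7/11.3 = 6.35 m²/s; V₁ = q/y₁ = 9.82 m/s. Fr₁ = V₁/√(g·y₁) = 3.90.
By Bélanger, y₂/y₁ = ½[√(1 + 8Fr₁²) − 1] = ½[√122.8 − 1] = 5.04.
y₂ = 5.04 × 0.646 = 3.26 m.
Tailwater y_tw = 4.59 m: y_tw > y₂, so the jump is submerged.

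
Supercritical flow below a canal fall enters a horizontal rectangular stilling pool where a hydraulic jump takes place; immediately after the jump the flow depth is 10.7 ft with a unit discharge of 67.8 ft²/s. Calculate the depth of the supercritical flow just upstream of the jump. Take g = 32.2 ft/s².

y₁ = 2.09 ft

V₂ = q/y₂ = 67.8/10.7 = 6.34 ft/s; Fr₂ = V₂/√(g·y₂) = 0.341.
Applying the sequent-depth relation in reverse, y₁/y₂ = ½[√(1 + 8Fr₂²) − 1] = ½[√1.932 − 1] = 0.195.
y₁ = 0.195 × 10.7 = 2.09 ft.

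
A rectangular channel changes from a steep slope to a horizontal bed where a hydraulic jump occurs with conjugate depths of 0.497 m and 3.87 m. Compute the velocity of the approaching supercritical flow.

V₁ = 12.9 m/s

For a rectangular channel the momentum equation gives q² = ½·g·y₁·y₂·(y₁ + y₂) = ½×9.81×0.497×3.87×4.37 = 41.2.
q = √41.2 = 6.42 m²/s.
V₁ = q/y₁ = 6.42/0.497 = 12.9 m/s.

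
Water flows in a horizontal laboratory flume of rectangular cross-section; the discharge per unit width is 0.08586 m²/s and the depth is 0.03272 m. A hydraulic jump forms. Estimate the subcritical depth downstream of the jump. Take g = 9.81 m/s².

V₁ = q/y₁ = 0.08586/0.03272 = 2.624 m/s. Fr₁ = V₁/√(g·y₁) = 2.624/√(9.81×0.03272) = 4.632.
By Bélanger, y₂/y₁ = ½[√(1 + 8Fr₁²) − 1] = ½[√172.62 − 1] = 6.069.
y₂ = 6.069 × 0.03272 = 0.1986 m.

y₂ = 0.1986 m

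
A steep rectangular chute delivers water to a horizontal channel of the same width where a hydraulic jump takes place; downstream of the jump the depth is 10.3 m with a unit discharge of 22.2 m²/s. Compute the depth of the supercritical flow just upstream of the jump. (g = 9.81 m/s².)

V₂ = q/y₂ = 22.2/10.3 = 2.16 m/s; Fr₂ = V₂/√(g·y₂) = 0.214.
The Bélanger relation is symmetric: y₁/y₂ = ½[√(1 + 8Fr₂²) − 1] = ½[√1.368 − 1] = 0.0848.
y₁ = 0.0848 × 10.3 = 0.873 m.

y₁ = 0.873 m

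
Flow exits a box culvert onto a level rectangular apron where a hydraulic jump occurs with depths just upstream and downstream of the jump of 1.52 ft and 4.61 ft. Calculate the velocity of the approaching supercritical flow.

For a rectangular channel the momentum equation gives q² = ½·g·y₁·y₂·(y₁ + y₂) = ½×32.2×1.52×4.61×6.13 = 692.
q = √692 = 26.3 ft²/s.
V₁ = q/y₁ = 26.3/1.52 = 17.3 ft/s.

V₁ = 17.3 ft/s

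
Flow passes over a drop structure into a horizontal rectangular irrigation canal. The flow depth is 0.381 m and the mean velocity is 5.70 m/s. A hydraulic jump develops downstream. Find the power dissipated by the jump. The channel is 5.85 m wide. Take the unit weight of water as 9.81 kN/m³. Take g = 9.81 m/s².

P = 63.1 kW

Fr₁ = V₁/√(g·y₁) = 5.70/√(9.81×0.381) = 2.95.
Conjugate-depth relation: y₂/y₁ = ½[√(1 + 8Fr₁²) − 1] = ½[√70.54 − 1] = 3.70.
y₂ = 3.70 × 0.381 = 1.41 m.
Head loss: ΔE = (y₂ − y₁)³/(4y₁y₂) = (1.41 − 0.381)³/(4×0.381×1.41) = 1.09/2.15 = 0.506 m.
q = V₁·y₁ = 5.70 × 0.381 = 2.17 m²/s. Q = q·b = 2.17 × 5.85 = 12.7 m³/s. P = γ·Q·ΔE = 9.81 × 12.7 × 0.506 = 63.1 kW.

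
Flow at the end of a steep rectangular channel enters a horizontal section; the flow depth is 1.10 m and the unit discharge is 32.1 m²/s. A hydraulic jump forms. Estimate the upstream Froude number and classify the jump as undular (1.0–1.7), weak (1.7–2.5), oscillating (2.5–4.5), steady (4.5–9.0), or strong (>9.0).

V₁ = q/y₁ = 32.1/1.10 = 29.2 m/s. Fr₁ = V₁/√(g·y₁) = 29.2/√(9.81×1.10) = 8.88.
Fr₁ = 8.88 lies in the steady range.

Fr₁ = 8.88; steady jump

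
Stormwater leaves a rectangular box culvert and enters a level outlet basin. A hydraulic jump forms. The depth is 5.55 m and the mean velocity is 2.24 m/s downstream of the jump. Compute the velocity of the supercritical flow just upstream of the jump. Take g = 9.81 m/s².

Fr₂ = V₂/√(g·y₂) = 2.24/√(9.81×5.55) = 0.304.
The Bélanger relation is symmetric: y₁/y₂ = ½[√(1 + 8Fr₂²) − 1] = ½[√1.737 − 1] = 0.159.
y₁ = 0.159 × 5.55 = 0.883 m.
V₁ = q/y₁ = 12.4/0.883 = 14.1 m/s.

V₁ = 14.1 m/s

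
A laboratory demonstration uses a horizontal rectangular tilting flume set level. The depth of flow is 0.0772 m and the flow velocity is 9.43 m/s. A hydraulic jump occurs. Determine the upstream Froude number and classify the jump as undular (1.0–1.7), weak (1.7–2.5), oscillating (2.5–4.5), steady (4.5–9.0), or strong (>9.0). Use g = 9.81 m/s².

Fr₁ = 10.8; strong jump

Fr₁ = V₁/√(g·y₁) = 9.43/√(9.81×0.0772) = 10.8.
Fr₁ = 10.8 lies in the strong range.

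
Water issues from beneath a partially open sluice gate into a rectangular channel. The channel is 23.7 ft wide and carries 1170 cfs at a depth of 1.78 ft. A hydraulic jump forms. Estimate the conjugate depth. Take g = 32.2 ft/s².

y₂ = 8.37 ft

q = Q/b = 1170/23.7 = 49.4 ft²/s; V₁ = q/y₁ = 27.7 ft/s. Fr₁ = V₁/√(g·y₁) = 3.66.
Sequent-depth ratio: y₂/y₁ = ½[√(1 + 8Fr₁²) − 1] = ½[√108.4 − 1] = 4.70.
y₂ = 4.70 × 1.78 = 8.37 ft.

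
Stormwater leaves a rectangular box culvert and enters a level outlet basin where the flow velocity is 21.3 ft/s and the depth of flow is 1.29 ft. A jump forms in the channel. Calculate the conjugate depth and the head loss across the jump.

y₂ = 5.42 ft; ΔE = 2.52 ft

Fr₁ = V₁/√(g·y₁) = 21.3/√(32.2×1.29) = 3.30.
Conjugate-depth relation: y₂/y₁ = ½[√(1 + 8Fr₁²) − 1] = ½[√88.38 − 1] = 4.20.
y₂ = 4.20 × 1.29 = 5.42 ft.
Head loss: ΔE = (y₂ − y₁)³/(4y₁y₂) = (5.42 − 1.29)³/(4×1.29×5.42) = 70.4/28.0 = 2.52 ft.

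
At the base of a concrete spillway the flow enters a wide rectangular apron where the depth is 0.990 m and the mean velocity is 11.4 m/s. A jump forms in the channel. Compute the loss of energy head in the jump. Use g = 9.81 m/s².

Fr₁ = V₁/√(g·y₁) = 11.4/√(9.81×0.990) = 3.66.
Sequent-depth ratio: y₂/y₁ = ½[√(1 + 8Fr₁²) − 1] = ½[√108.1 − 1] = 4.70.
y₂ = 4.70 × 0.990 = 4.65 m.
Head loss: ΔE = (y₂ − y₁)³/(4y₁y₂) = (4.65 − 0.990)³/(4×0.990×4.65) = 49.0/18.4 = 2.66 m.

ΔE = 2.66 m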